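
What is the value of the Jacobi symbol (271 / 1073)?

1073 ≡ 1 (mod 4), so quadratic reciprocity gives (271 / 1073) = (1073 / 271). Reduce: 1073 ≡ 260 (mod 271). Now have (260 / 271).
Factor out 2: 260 = 2^2·65. Since 271 ≡ 7 (mod 8), (2 / 271) = +1, and (2 / 271)^2 = +1. Now have (65 / 271).
65 ≡ 1 (mod 4), so quadratic reciprocity gives (65 / 271) = (271 / 65). Reduce: 271 ≡ 11 (mod 65). Now have (11 / 65).
65 ≡ 1 (mod 4), so quadratic reciprocity gives (11 / 65) = (65 / 11). Reduce: 65 ≡ 10 (mod 11). Now have (10 / 11).
Factor out 2: 10 = 2·5. Since 11 ≡ 3 (mod 8), (2 / 11) = -1. Now have -(5 / 11).
5 ≡ 1 (mod 4), so quadratic reciprocity gives (5 / 11) = (11 / 5). Reduce: 11 ≡ 1 (mod 5). Now have -(1 / 5).
(1 / 5) = 1. Collecting the sign factors: -1.

-1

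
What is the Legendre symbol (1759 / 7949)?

(1759 / 7949)
  = (7949 / 1759)    [QR: 7949 ≡ 1 mod 4, sign kept]
  = (913 / 1759)    [7949 ≡ 913 mod 1759]
  = (1759 / 913)    [QR: 913 ≡ 1 mod 4, sign kept]
  = (846 / 913)    [1759 ≡ 846 mod 913]
  = (423 / 913)    [913 ≡ 1 mod 8 ⇒ (2 / 913) = +1]
  = (913 / 423)    [QR: 913 ≡ 1 mod 4, sign kept]
  = (67 / 423)    [913 ≡ 67 mod 423]
  = -(423 / 67)    [QR: both ≡ 3 mod 4, sign flips]
  = -(21 / 67)    [423 ≡ 21 mod 67]
  = -(67 / 21)    [QR: 21 ≡ 1 mod 4, sign kept]
  = -(4 / 21)    [67 ≡ 4 mod 21]
  = -(1 / 21)    [21 ≡ 5 mod 8 ⇒ (2 / 21)^2 = +1]
  = -1    [(1 / 21) = 1]

-1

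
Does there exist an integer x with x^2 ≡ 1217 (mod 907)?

(1217/907)
  = (310/907)    [1217 ≡ 310 mod 907]
  = -(155/907)    [907 ≡ 3 mod 8 ⇒ (2/907) = -1]
  = (907/155)    [QR: both ≡ 3 mod 4, sign flips]
  = (132/155)    [907 ≡ 132 mod 155]
  = (33/155)    [155 ≡ 3 mod 8 ⇒ (2/155)^2 = +1]
  = (155/33)    [QR: 33 ≡ 1 mod 4, sign kept]
  = (23/33)    [155 ≡ 23 mod 33]
  = (33/23)    [QR: 33 ≡ 1 mod 4, sign kept]
  = (10/23)    [33 ≡ 10 mod 23]
  = (5/23)    [23 ≡ 7 mod 8 ⇒ (2/23) = +1]
  = (23/5)    [QR: 5 ≡ 1 mod 4, sign kept]
  = (3/5)    [23 ≡ 3 mod 5]
  = (5/3)    [QR: 5 ≡ 1 mod 4, sign kept]
  = (2/3)    [5 ≡ 2 mod 3]
  = -(1/3)    [3 ≡ 3 mod 8 ⇒ (2/3) = -1]
  = -1    [(1/3) = 1]
(1217/907) = -1, and 907 is prime, so 1217 is not a quadratic residue mod 907.

no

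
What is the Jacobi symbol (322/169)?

1

Reduce the numerator: 322 ≡ 153 (mod 169), so (322/169) = (153/169).
153 ≡ 1 (mod 4), so quadratic reciprocity gives (153/169) = (169/153). Reduce: 169 ≡ 16 (mod 153). Now have (16/153).
Factor out 2: 16 = 2^4. Since 153 ≡ 1 (mod 8), (2/153) = +1, and (2/153)^4 = +1. Now have (1/153).
(1/153) = 1. Collecting the sign factors: 1.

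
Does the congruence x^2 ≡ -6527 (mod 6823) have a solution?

no

Reduce the numerator: -6527 ≡ 296 (mod 6823), so (-6527|6823) = (296|6823).
Factor out 2: 296 = 2^3·37. Since 6823 ≡ 7 (mod 8), (2|6823) = +1, and (2|6823)^3 = +1. Now have (37|6823).
37 ≡ 1 (mod 4), so quadratic reciprocity gives (37|6823) = (6823|37). Reduce: 6823 ≡ 15 (mod 37). Now have (15|37).
37 ≡ 1 (mod 4), so quadratic reciprocity gives (15|37) = (37|15). Reduce: 37 ≡ 7 (mod 15). Now have (7|15).
Both 7 ≡ 3 and 15 ≡ 3 (mod 4), so reciprocity gives (7|15) = -(15|7). Reduce: 15 ≡ 1 (mod 7). Now have -(1|7).
(1|7) = 1. Collecting the sign factors: -1.
The Legendre symbol is -1, so x^2 ≡ -6527 (mod 6823) has no solution.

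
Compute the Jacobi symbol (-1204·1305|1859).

By multiplicativity, (-1204·1305|1859) = (-1204|1859)·(1305|1859).
First factor (-1204|1859):
Reduce the numerator: -1204 ≡ 655 (mod 1859), so (-1204|1859) = (655|1859).
Both 655 ≡ 3 and 1859 ≡ 3 (mod 4), so reciprocity gives (655|1859) = -(1859|655). Reduce: 1859 ≡ 549 (mod 655). Now have -(549|655).
549 ≡ 1 (mod 4), so quadratic reciprocity gives (549|655) = (655|549). Reduce: 655 ≡ 106 (mod 549). Now have -(106|549).
Factor out 2: 106 = 2·53. Since 549 ≡ 5 (mod 8), (2|549) = -1. Now have (53|549).
53 ≡ 1 (mod 4), so quadratic reciprocity gives (53|549) = (549|53). Reduce: 549 ≡ 19 (mod 53). Now have (19|53).
53 ≡ 1 (mod 4), so quadratic reciprocity gives (19|53) = (53|19). Reduce: 53 ≡ 15 (mod 19). Now have (15|19).
Both 15 ≡ 3 and 19 ≡ 3 (mod 4), so reciprocity gives (15|19) = -(19|15). Reduce: 19 ≡ 4 (mod 15). Now have -(4|15).
Factor out 2: 4 = 2^2. Since 15 ≡ 7 (mod 8), (2|15) = +1, and (2|15)^2 = +1. Now have -(1|15).
(1|15) = 1. Collecting the sign factors: -1.
Second factor (1305|1859):
1305 ≡ 1 (mod 4), so quadratic reciprocity gives (1305|1859) = (1859|1305). Reduce: 1859 ≡ 554 (mod 1305). Now have (554|1305).
Factor out 2: 554 = 2·277. Since 1305 ≡ 1 (mod 8), (2|1305) = +1. Now have (277|1305).
277 ≡ 1 (mod 4), so quadratic reciprocity gives (277|1305) = (1305|277). Reduce: 1305 ≡ 197 (mod 277). Now have (197|277).
197 ≡ 1 (mod 4), so quadratic reciprocity gives (197|277) = (277|197). Reduce: 277 ≡ 80 (mod 197). Now have (80|197).
Factor out 2: 80 = 2^4·5. Since 197 ≡ 5 (mod 8), (2|197) = -1, and (2|197)^4 = +1. Now have (5|197).
5 ≡ 1 (mod 4), so quadratic reciprocity gives (5|197) = (197|5). Reduce: 197 ≡ 2 (mod 5). Now have (2|5).
Factor out 2: 2 = 2. Since 5 ≡ 5 (mod 8), (2|5) = -1. Now have -(1|5).
(1|5) = 1. Collecting the sign factors: -1.
Product: (-1)·(-1) = 1.

1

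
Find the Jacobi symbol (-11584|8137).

Pull out -1: (-11584|8137) = (-1|8137)·(11584|8137). Since 8137 ≡ 1 (mod 4), (-1|8137) = +1. Now have (11584|8137).
Reduce the numerator: 11584 ≡ 3447 (mod 8137), so (11584|8137) = (3447|8137).
8137 ≡ 1 (mod 4), so quadratic reciprocity gives (3447|8137) = (8137|3447). Reduce: 8137 ≡ 1243 (mod 3447). Now have (1243|3447).
Both 1243 ≡ 3 and 3447 ≡ 3 (mod 4), so reciprocity gives (1243|3447) = -(3447|1243). Reduce: 3447 ≡ 961 (mod 1243). Now have -(961|1243).
961 ≡ 1 (mod 4), so quadratic reciprocity gives (961|1243) = (1243|961). Reduce: 1243 ≡ 282 (mod 961). Now have -(282|961).
Factor out 2: 282 = 2·141. Since 961 ≡ 1 (mod 8), (2|961) = +1. Now have -(141|961).
141 ≡ 1 (mod 4), so quadratic reciprocity gives (141|961) = (961|141). Reduce: 961 ≡ 115 (mod 141). Now have -(115|141).
141 ≡ 1 (mod 4), so quadratic reciprocity gives (115|141) = (141|115). Reduce: 141 ≡ 26 (mod 115). Now have -(26|115).
Factor out 2: 26 = 2·13. Since 115 ≡ 3 (mod 8), (2|115) = -1. Now have (13|115).
13 ≡ 1 (mod 4), so quadratic reciprocity gives (13|115) = (115|13). Reduce: 115 ≡ 11 (mod 13). Now have (11|13).
13 ≡ 1 (mod 4), so quadratic reciprocity gives (11|13) = (13|11). Reduce: 13 ≡ 2 (mod 11). Now have (2|11).
Factor out 2: 2 = 2. Since 11 ≡ 3 (mod 8), (2|11) = -1. Now have -(1|11).
(1|11) = 1. Collecting the sign factors: -1.

-1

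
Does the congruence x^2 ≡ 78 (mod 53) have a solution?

yes

(78/53)
  = (25/53)    [78 ≡ 25 mod 53]
  = (53/25)    [QR: 25 ≡ 1 mod 4, sign kept]
  = (3/25)    [53 ≡ 3 mod 25]
  = (25/3)    [QR: 25 ≡ 1 mod 4, sign kept]
  = (1/3)    [25 ≡ 1 mod 3]
  = 1    [(1/3) = 1]
(78/53) = 1, and 53 is prime, so 78 is a quadratic residue mod 53.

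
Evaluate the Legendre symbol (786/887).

-1

(786/887)
  = (393/887)    [887 ≡ 7 mod 8 ⇒ (2/887) = +1]
  = (887/393)    [QR: 393 ≡ 1 mod 4, sign kept]
  = (101/393)    [887 ≡ 101 mod 393]
  = (393/101)    [QR: 101 ≡ 1 mod 4, sign kept]
  = (90/101)    [393 ≡ 90 mod 101]
  = -(45/101)    [101 ≡ 5 mod 8 ⇒ (2/101) = -1]
  = -(101/45)    [QR: 45 ≡ 1 mod 4, sign kept]
  = -(11/45)    [101 ≡ 11 mod 45]
  = -(45/11)    [QR: 45 ≡ 1 mod 4, sign kept]
  = -(1/11)    [45 ≡ 1 mod 11]
  = -1    [(1/11) = 1]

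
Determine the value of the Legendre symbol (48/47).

1

(48/47)
  = (1/47)    [48 ≡ 1 mod 47]
  = 1    [(1/47) = 1]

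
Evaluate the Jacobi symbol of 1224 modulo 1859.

Factor out 2: 1224 = 2^3·153. Since 1859 ≡ 3 (mod 8), (2/1859) = -1, and (2/1859)^3 = -1. Now have -(153/1859).
153 ≡ 1 (mod 4), so quadratic reciprocity gives (153/1859) = (1859/153). Reduce: 1859 ≡ 23 (mod 153). Now have -(23/153).
153 ≡ 1 (mod 4), so quadratic reciprocity gives (23/153) = (153/23). Reduce: 153 ≡ 15 (mod 23). Now have -(15/23).
Both 15 ≡ 3 and 23 ≡ 3 (mod 4), so reciprocity gives (15/23) = -(23/15). Reduce: 23 ≡ 8 (mod 15). Now have (8/15).
Factor out 2: 8 = 2^3. Since 15 ≡ 7 (mod 8), (2/15) = +1, and (2/15)^3 = +1. Now have (1/15).
(1/15) = 1. Collecting the sign factors: 1.

1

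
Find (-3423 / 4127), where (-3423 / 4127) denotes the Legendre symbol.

1

Reduce the numerator: -3423 ≡ 704 (mod 4127), so (-3423 / 4127) = (704 / 4127).
Factor out 2: 704 = 2^6·11. Since 4127 ≡ 7 (mod 8), (2 / 4127) = +1, and (2 / 4127)^6 = +1. Now have (11 / 4127).
Both 11 ≡ 3 and 4127 ≡ 3 (mod 4), so reciprocity gives (11 / 4127) = -(4127 / 11). Reduce: 4127 ≡ 2 (mod 11). Now have -(2 / 11).
Factor out 2: 2 = 2. Since 11 ≡ 3 (mod 8), (2 / 11) = -1. Now have (1 / 11).
(1 / 11) = 1. Collecting the sign factors: 1.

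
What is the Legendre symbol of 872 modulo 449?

(872/449)
  = (423/449)    [872 ≡ 423 mod 449]
  = (449/423)    [QR: 449 ≡ 1 mod 4, sign kept]
  = (26/423)    [449 ≡ 26 mod 423]
  = (13/423)    [423 ≡ 7 mod 8 ⇒ (2/423) = +1]
  = (423/13)    [QR: 13 ≡ 1 mod 4, sign kept]
  = (7/13)    [423 ≡ 7 mod 13]
  = (13/7)    [QR: 13 ≡ 1 mod 4, sign kept]
  = (6/7)    [13 ≡ 6 mod 7]
  = (3/7)    [7 ≡ 7 mod 8 ⇒ (2/7) = +1]
  = -(7/3)    [QR: both ≡ 3 mod 4, sign flips]
  = -(1/3)    [7 ≡ 1 mod 3]
  = -1    [(1/3) = 1]

-1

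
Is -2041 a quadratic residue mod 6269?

yes

(-2041/6269)
  = (2041/6269)    [6269 ≡ 1 mod 4 ⇒ (-1/6269) = +1]
  = (6269/2041)    [QR: 2041 ≡ 1 mod 4, sign kept]
  = (146/2041)    [6269 ≡ 146 mod 2041]
  = (73/2041)    [2041 ≡ 1 mod 8 ⇒ (2/2041) = +1]
  = (2041/73)    [QR: 73 ≡ 1 mod 4, sign kept]
  = (70/73)    [2041 ≡ 70 mod 73]
  = (35/73)    [73 ≡ 1 mod 8 ⇒ (2/73) = +1]
  = (73/35)    [QR: 73 ≡ 1 mod 4, sign kept]
  = (3/35)    [73 ≡ 3 mod 35]
  = -(35/3)    [QR: both ≡ 3 mod 4, sign flips]
  = -(2/3)    [35 ≡ 2 mod 3]
  = (1/3)    [3 ≡ 3 mod 8 ⇒ (2/3) = -1]
  = 1    [(1/3) = 1]
(-2041/6269) = 1, and 6269 is prime, so -2041 is a quadratic residue mod 6269.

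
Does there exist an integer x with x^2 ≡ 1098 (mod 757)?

no

(1098/757)
  = (341/757)    [1098 ≡ 341 mod 757]
  = (757/341)    [QR: 341 ≡ 1 mod 4, sign kept]
  = (75/341)    [757 ≡ 75 mod 341]
  = (341/75)    [QR: 341 ≡ 1 mod 4, sign kept]
  = (41/75)    [341 ≡ 41 mod 75]
  = (75/41)    [QR: 41 ≡ 1 mod 4, sign kept]
  = (34/41)    [75 ≡ 34 mod 41]
  = (17/41)    [41 ≡ 1 mod 8 ⇒ (2/41) = +1]
  = (41/17)    [QR: 17 ≡ 1 mod 4, sign kept]
  = (7/17)    [41 ≡ 7 mod 17]
  = (17/7)    [QR: 17 ≡ 1 mod 4, sign kept]
  = (3/7)    [17 ≡ 3 mod 7]
  = -(7/3)    [QR: both ≡ 3 mod 4, sign flips]
  = -(1/3)    [7 ≡ 1 mod 3]
  = -1    [(1/3) = 1]
The Legendre symbol is -1, so x^2 ≡ 1098 (mod 757) has no solution.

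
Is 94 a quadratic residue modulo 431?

(94/431)
  = (47/431)    [431 ≡ 7 mod 8 ⇒ (2/431) = +1]
  = -(431/47)    [QR: both ≡ 3 mod 4, sign flips]
  = -(8/47)    [431 ≡ 8 mod 47]
  = -(1/47)    [47 ≡ 7 mod 8 ⇒ (2/47)^3 = +1]
  = -1    [(1/47) = 1]
(94/431) = -1, and 431 is prime, so 94 is not a quadratic residue mod 431.

no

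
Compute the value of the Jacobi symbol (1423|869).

1

Reduce the numerator: 1423 ≡ 554 (mod 869), so (1423|869) = (554|869).
Factor out 2: 554 = 2·277. Since 869 ≡ 5 (mod 8), (2|869) = -1. Now have -(277|869).
277 ≡ 1 (mod 4), so quadratic reciprocity gives (277|869) = (869|277). Reduce: 869 ≡ 38 (mod 277). Now have -(38|277).
Factor out 2: 38 = 2·19. Since 277 ≡ 5 (mod 8), (2|277) = -1. Now have (19|277).
277 ≡ 1 (mod 4), so quadratic reciprocity gives (19|277) = (277|19). Reduce: 277 ≡ 11 (mod 19). Now have (11|19).
Both 11 ≡ 3 and 19 ≡ 3 (mod 4), so reciprocity gives (11|19) = -(19|11). Reduce: 19 ≡ 8 (mod 11). Now have -(8|11).
Factor out 2: 8 = 2^3. Since 11 ≡ 3 (mod 8), (2|11) = -1, and (2|11)^3 = -1. Now have (1|11).
(1|11) = 1. Collecting the sign factors: 1.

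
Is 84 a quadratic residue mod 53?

Reduce the numerator: 84 ≡ 31 (mod 53), so (84/53) = (31/53).
53 ≡ 1 (mod 4), so quadratic reciprocity gives (31/53) = (53/31). Reduce: 53 ≡ 22 (mod 31). Now have (22/31).
Factor out 2: 22 = 2·11. Since 31 ≡ 7 (mod 8), (2/31) = +1. Now have (11/31).
Both 11 ≡ 3 and 31 ≡ 3 (mod 4), so reciprocity gives (11/31) = -(31/11). Reduce: 31 ≡ 9 (mod 11). Now have -(9/11).
9 ≡ 1 (mod 4), so quadratic reciprocity gives (9/11) = (11/9). Reduce: 11 ≡ 2 (mod 9). Now have -(2/9).
Factor out 2: 2 = 2. Since 9 ≡ 1 (mod 8), (2/9) = +1. Now have -(1/9).
(1/9) = 1. Collecting the sign factors: -1.
The Legendre symbol is -1, so x^2 ≡ 84 (mod 53) has no solution.

no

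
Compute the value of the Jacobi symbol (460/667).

(460/667)
  = (115/667)    [667 ≡ 3 mod 8 ⇒ (2/667)^2 = +1]
  = -(667/115)    [QR: both ≡ 3 mod 4, sign flips]
  = -(92/115)    [667 ≡ 92 mod 115]
  = -(23/115)    [115 ≡ 3 mod 8 ⇒ (2/115)^2 = +1]
  = (115/23)    [QR: both ≡ 3 mod 4, sign flips]
  = (0/23)    [115 ≡ 0 mod 23]
  = 0    [numerator 0, gcd > 1]

0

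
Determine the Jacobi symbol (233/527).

-1

233 ≡ 1 (mod 4), so quadratic reciprocity gives (233/527) = (527/233). Reduce: 527 ≡ 61 (mod 233). Now have (61/233).
61 ≡ 1 (mod 4), so quadratic reciprocity gives (61/233) = (233/61). Reduce: 233 ≡ 50 (mod 61). Now have (50/61).
Factor out 2: 50 = 2·25. Since 61 ≡ 5 (mod 8), (2/61) = -1. Now have -(25/61).
25 ≡ 1 (mod 4), so quadratic reciprocity gives (25/61) = (61/25). Reduce: 61 ≡ 11 (mod 25). Now have -(11/25).
25 ≡ 1 (mod 4), so quadratic reciprocity gives (11/25) = (25/11). Reduce: 25 ≡ 3 (mod 11). Now have -(3/11).
Both 3 ≡ 3 and 11 ≡ 3 (mod 4), so reciprocity gives (3/11) = -(11/3). Reduce: 11 ≡ 2 (mod 3). Now have (2/3).
Factor out 2: 2 = 2. Since 3 ≡ 3 (mod 8), (2/3) = -1. Now have -(1/3).
(1/3) = 1. Collecting the sign factors: -1.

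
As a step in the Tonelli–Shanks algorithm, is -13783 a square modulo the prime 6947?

(-13783|6947)
  = (111|6947)    [-13783 ≡ 111 mod 6947]
  = -(6947|111)    [QR: both ≡ 3 mod 4, sign flips]
  = -(65|111)    [6947 ≡ 65 mod 111]
  = -(111|65)    [QR: 65 ≡ 1 mod 4, sign kept]
  = -(46|65)    [111 ≡ 46 mod 65]
  = -(23|65)    [65 ≡ 1 mod 8 ⇒ (2|65) = +1]
  = -(65|23)    [QR: 65 ≡ 1 mod 4, sign kept]
  = -(19|23)    [65 ≡ 19 mod 23]
  = (23|19)    [QR: both ≡ 3 mod 4, sign flips]
  = (4|19)    [23 ≡ 4 mod 19]
  = (1|19)    [19 ≡ 3 mod 8 ⇒ (2|19)^2 = +1]
  = 1    [(1|19) = 1]
(-13783|6947) = 1, and 6947 is prime, so -13783 is a quadratic residue mod 6947.

yes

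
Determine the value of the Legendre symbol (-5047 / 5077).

Pull out -1: (-5047 / 5077) = (-1 / 5077)·(5047 / 5077). Since 5077 ≡ 1 (mod 4), (-1 / 5077) = +1. Now have (5047 / 5077).
5077 ≡ 1 (mod 4), so quadratic reciprocity gives (5047 / 5077) = (5077 / 5047). Reduce: 5077 ≡ 30 (mod 5047). Now have (30 / 5047).
Factor out 2: 30 = 2·15. Since 5047 ≡ 7 (mod 8), (2 / 5047) = +1. Now have (15 / 5047).
Both 15 ≡ 3 and 5047 ≡ 3 (mod 4), so reciprocity gives (15 / 5047) = -(5047 / 15). Reduce: 5047 ≡ 7 (mod 15). Now have -(7 / 15).
Both 7 ≡ 3 and 15 ≡ 3 (mod 4), so reciprocity gives (7 / 15) = -(15 / 7). Reduce: 15 ≡ 1 (mod 7). Now have (1 / 7).
(1 / 7) = 1. Collecting the sign factors: 1.

1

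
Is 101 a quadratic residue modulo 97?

yes

(101/97)
  = (4/97)    [101 ≡ 4 mod 97]
  = (1/97)    [97 ≡ 1 mod 8 ⇒ (2/97)^2 = +1]
  = 1    [(1/97) = 1]
The Legendre symbol is 1, so x^2 ≡ 101 (mod 97) has solution.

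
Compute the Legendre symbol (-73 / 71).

(-73 / 71)
  = -(73 / 71)    [71 ≡ 3 mod 4 ⇒ (-1 / 71) = -1]
  = -(2 / 71)    [73 ≡ 2 mod 71]
  = -(1 / 71)    [71 ≡ 7 mod 8 ⇒ (2 / 71) = +1]
  = -1    [(1 / 71) = 1]

-1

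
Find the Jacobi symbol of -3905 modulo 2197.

-1

(-3905|2197)
  = (489|2197)    [-3905 ≡ 489 mod 2197]
  = (2197|489)    [QR: 489 ≡ 1 mod 4, sign kept]
  = (241|489)    [2197 ≡ 241 mod 489]
  = (489|241)    [QR: 241 ≡ 1 mod 4, sign kept]
  = (7|241)    [489 ≡ 7 mod 241]
  = (241|7)    [QR: 241 ≡ 1 mod 4, sign kept]
  = (3|7)    [241 ≡ 3 mod 7]
  = -(7|3)    [QR: both ≡ 3 mod 4, sign flips]
  = -(1|3)    [7 ≡ 1 mod 3]
  = -1    [(1|3) = 1]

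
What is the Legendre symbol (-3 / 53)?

-1

Reduce the numerator: -3 ≡ 50 (mod 53), so (-3 / 53) = (50 / 53).
Factor out 2: 50 = 2·25. Since 53 ≡ 5 (mod 8), (2 / 53) = -1. Now have -(25 / 53).
25 ≡ 1 (mod 4), so quadratic reciprocity gives (25 / 53) = (53 / 25). Reduce: 53 ≡ 3 (mod 25). Now have -(3 / 25).
25 ≡ 1 (mod 4), so quadratic reciprocity gives (3 / 25) = (25 / 3). Reduce: 25 ≡ 1 (mod 3). Now have -(1 / 3).
(1 / 3) = 1. Collecting the sign factors: -1.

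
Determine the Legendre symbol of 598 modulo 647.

-1

(598 / 647)
  = (299 / 647)    [647 ≡ 7 mod 8 ⇒ (2 / 647) = +1]
  = -(647 / 299)    [QR: both ≡ 3 mod 4, sign flips]
  = -(49 / 299)    [647 ≡ 49 mod 299]
  = -(299 / 49)    [QR: 49 ≡ 1 mod 4, sign kept]
  = -(5 / 49)    [299 ≡ 5 mod 49]
  = -(49 / 5)    [QR: 5 ≡ 1 mod 4, sign kept]
  = -(4 / 5)    [49 ≡ 4 mod 5]
  = -(1 / 5)    [5 ≡ 5 mod 8 ⇒ (2 / 5)^2 = +1]
  = -1    [(1 / 5) = 1]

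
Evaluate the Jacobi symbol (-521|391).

-1

Reduce the numerator: -521 ≡ 261 (mod 391), so (-521|391) = (261|391).
261 ≡ 1 (mod 4), so quadratic reciprocity gives (261|391) = (391|261). Reduce: 391 ≡ 130 (mod 261). Now have (130|261).
Factor out 2: 130 = 2·65. Since 261 ≡ 5 (mod 8), (2|261) = -1. Now have -(65|261).
65 ≡ 1 (mod 4), so quadratic reciprocity gives (65|261) = (261|65). Reduce: 261 ≡ 1 (mod 65). Now have -(1|65).
(1|65) = 1. Collecting the sign factors: -1.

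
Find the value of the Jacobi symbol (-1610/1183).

Pull out -1: (-1610/1183) = (-1/1183)·(1610/1183). Since 1183 ≡ 3 (mod 4), (-1/1183) = -1. Now have -(1610/1183).
Reduce the numerator: 1610 ≡ 427 (mod 1183), so (1610/1183) = (427/1183).
Both 427 ≡ 3 and 1183 ≡ 3 (mod 4), so reciprocity gives (427/1183) = -(1183/427). Reduce: 1183 ≡ 329 (mod 427). Now have (329/427).
329 ≡ 1 (mod 4), so quadratic reciprocity gives (329/427) = (427/329). Reduce: 427 ≡ 98 (mod 329). Now have (98/329).
Factor out 2: 98 = 2·49. Since 329 ≡ 1 (mod 8), (2/329) = +1. Now have (49/329).
49 ≡ 1 (mod 4), so quadratic reciprocity gives (49/329) = (329/49). Reduce: 329 ≡ 35 (mod 49). Now have (35/49).
49 ≡ 1 (mod 4), so quadratic reciprocity gives (35/49) = (49/35). Reduce: 49 ≡ 14 (mod 35). Now have (14/35).
Factor out 2: 14 = 2·7. Since 35 ≡ 3 (mod 8), (2/35) = -1. Now have -(7/35).
Both 7 ≡ 3 and 35 ≡ 3 (mod 4), so reciprocity gives (7/35) = -(35/7). Reduce: 35 ≡ 0 (mod 7). Now have (0/7).
The numerator is now 0 with denominator 7 > 1: the symbol is 0.

0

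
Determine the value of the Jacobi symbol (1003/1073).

-1

1073 ≡ 1 (mod 4), so quadratic reciprocity gives (1003/1073) = (1073/1003). Reduce: 1073 ≡ 70 (mod 1003). Now have (70/1003).
Factor out 2: 70 = 2·35. Since 1003 ≡ 3 (mod 8), (2/1003) = -1. Now have -(35/1003).
Both 35 ≡ 3 and 1003 ≡ 3 (mod 4), so reciprocity gives (35/1003) = -(1003/35). Reduce: 1003 ≡ 23 (mod 35). Now have (23/35).
Both 23 ≡ 3 and 35 ≡ 3 (mod 4), so reciprocity gives (23/35) = -(35/23). Reduce: 35 ≡ 12 (mod 23). Now have -(12/23).
Factor out 2: 12 = 2^2·3. Since 23 ≡ 7 (mod 8), (2/23) = +1, and (2/23)^2 = +1. Now have -(3/23).
Both 3 ≡ 3 and 23 ≡ 3 (mod 4), so reciprocity gives (3/23) = -(23/3). Reduce: 23 ≡ 2 (mod 3). Now have (2/3).
Factor out 2: 2 = 2. Since 3 ≡ 3 (mod 8), (2/3) = -1. Now have -(1/3).
(1/3) = 1. Collecting the sign factors: -1.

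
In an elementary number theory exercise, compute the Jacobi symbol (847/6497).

1

(847/6497)
  = (6497/847)    [QR: 6497 ≡ 1 mod 4, sign kept]
  = (568/847)    [6497 ≡ 568 mod 847]
  = (71/847)    [847 ≡ 7 mod 8 ⇒ (2/847)^3 = +1]
  = -(847/71)    [QR: both ≡ 3 mod 4, sign flips]
  = -(66/71)    [847 ≡ 66 mod 71]
  = -(33/71)    [71 ≡ 7 mod 8 ⇒ (2/71) = +1]
  = -(71/33)    [QR: 33 ≡ 1 mod 4, sign kept]
  = -(5/33)    [71 ≡ 5 mod 33]
  = -(33/5)    [QR: 5 ≡ 1 mod 4, sign kept]
  = -(3/5)    [33 ≡ 3 mod 5]
  = -(5/3)    [QR: 5 ≡ 1 mod 4, sign kept]
  = -(2/3)    [5 ≡ 2 mod 3]
  = (1/3)    [3 ≡ 3 mod 8 ⇒ (2/3) = -1]
  = 1    [(1/3) = 1]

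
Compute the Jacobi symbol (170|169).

1

(170|169)
  = (1|169)    [170 ≡ 1 mod 169]
  = 1    [(1|169) = 1]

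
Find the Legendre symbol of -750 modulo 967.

-1

(-750/967)
  = -(750/967)    [967 ≡ 3 mod 4 ⇒ (-1/967) = -1]
  = -(375/967)    [967 ≡ 7 mod 8 ⇒ (2/967) = +1]
  = (967/375)    [QR: both ≡ 3 mod 4, sign flips]
  = (217/375)    [967 ≡ 217 mod 375]
  = (375/217)    [QR: 217 ≡ 1 mod 4, sign kept]
  = (158/217)    [375 ≡ 158 mod 217]
  = (79/217)    [217 ≡ 1 mod 8 ⇒ (2/217) = +1]
  = (217/79)    [QR: 217 ≡ 1 mod 4, sign kept]
  = (59/79)    [217 ≡ 59 mod 79]
  = -(79/59)    [QR: both ≡ 3 mod 4, sign flips]
  = -(20/59)    [79 ≡ 20 mod 59]
  = -(5/59)    [59 ≡ 3 mod 8 ⇒ (2/59)^2 = +1]
  = -(59/5)    [QR: 5 ≡ 1 mod 4, sign kept]
  = -(4/5)    [59 ≡ 4 mod 5]
  = -(1/5)    [5 ≡ 5 mod 8 ⇒ (2/5)^2 = +1]
  = -1    [(1/5) = 1]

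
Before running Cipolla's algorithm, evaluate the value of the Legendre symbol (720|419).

1

Reduce the numerator: 720 ≡ 301 (mod 419), so (720|419) = (301|419).
301 ≡ 1 (mod 4), so quadratic reciprocity gives (301|419) = (419|301). Reduce: 419 ≡ 118 (mod 301). Now have (118|301).
Factor out 2: 118 = 2·59. Since 301 ≡ 5 (mod 8), (2|301) = -1. Now have -(59|301).
301 ≡ 1 (mod 4), so quadratic reciprocity gives (59|301) = (301|59). Reduce: 301 ≡ 6 (mod 59). Now have -(6|59).
Factor out 2: 6 = 2·3. Since 59 ≡ 3 (mod 8), (2|59) = -1. Now have (3|59).
Both 3 ≡ 3 and 59 ≡ 3 (mod 4), so reciprocity gives (3|59) = -(59|3). Reduce: 59 ≡ 2 (mod 3). Now have -(2|3).
Factor out 2: 2 = 2. Since 3 ≡ 3 (mod 8), (2|3) = -1. Now have (1|3).
(1|3) = 1. Collecting the sign factors: 1.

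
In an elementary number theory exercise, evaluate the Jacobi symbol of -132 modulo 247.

-1

Reduce the numerator: -132 ≡ 115 (mod 247), so (-132/247) = (115/247).
Both 115 ≡ 3 and 247 ≡ 3 (mod 4), so reciprocity gives (115/247) = -(247/115). Reduce: 247 ≡ 17 (mod 115). Now have -(17/115).
17 ≡ 1 (mod 4), so quadratic reciprocity gives (17/115) = (115/17). Reduce: 115 ≡ 13 (mod 17). Now have -(13/17).
13 ≡ 1 (mod 4), so quadratic reciprocity gives (13/17) = (17/13). Reduce: 17 ≡ 4 (mod 13). Now have -(4/13).
Factor out 2: 4 = 2^2. Since 13 ≡ 5 (mod 8), (2/13) = -1, and (2/13)^2 = +1. Now have -(1/13).
(1/13) = 1. Collecting the sign factors: -1.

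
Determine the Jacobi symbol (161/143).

(161/143)
  = (18/143)    [161 ≡ 18 mod 143]
  = (9/143)    [143 ≡ 7 mod 8 ⇒ (2/143) = +1]
  = (143/9)    [QR: 9 ≡ 1 mod 4, sign kept]
  = (8/9)    [143 ≡ 8 mod 9]
  = (1/9)    [9 ≡ 1 mod 8 ⇒ (2/9)^3 = +1]
  = 1    [(1/9) = 1]

1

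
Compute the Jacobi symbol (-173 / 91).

(-173 / 91)
  = -(173 / 91)    [91 ≡ 3 mod 4 ⇒ (-1 / 91) = -1]
  = -(82 / 91)    [173 ≡ 82 mod 91]
  = (41 / 91)    [91 ≡ 3 mod 8 ⇒ (2 / 91) = -1]
  = (91 / 41)    [QR: 41 ≡ 1 mod 4, sign kept]
  = (9 / 41)    [91 ≡ 9 mod 41]
  = (41 / 9)    [QR: 9 ≡ 1 mod 4, sign kept]
  = (5 / 9)    [41 ≡ 5 mod 9]
  = (9 / 5)    [QR: 5 ≡ 1 mod 4, sign kept]
  = (4 / 5)    [9 ≡ 4 mod 5]
  = (1 / 5)    [5 ≡ 5 mod 8 ⇒ (2 / 5)^2 = +1]
  = 1    [(1 / 5) = 1]

1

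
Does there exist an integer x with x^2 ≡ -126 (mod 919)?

yes

Reduce the numerator: -126 ≡ 793 (mod 919), so (-126|919) = (793|919).
793 ≡ 1 (mod 4), so quadratic reciprocity gives (793|919) = (919|793). Reduce: 919 ≡ 126 (mod 793). Now have (126|793).
Factor out 2: 126 = 2·63. Since 793 ≡ 1 (mod 8), (2|793) = +1. Now have (63|793).
793 ≡ 1 (mod 4), so quadratic reciprocity gives (63|793) = (793|63). Reduce: 793 ≡ 37 (mod 63). Now have (37|63).
37 ≡ 1 (mod 4), so quadratic reciprocity gives (37|63) = (63|37). Reduce: 63 ≡ 26 (mod 37). Now have (26|37).
Factor out 2: 26 = 2·13. Since 37 ≡ 5 (mod 8), (2|37) = -1. Now have -(13|37).
13 ≡ 1 (mod 4), so quadratic reciprocity gives (13|37) = (37|13). Reduce: 37 ≡ 11 (mod 13). Now have -(11|13).
13 ≡ 1 (mod 4), so quadratic reciprocity gives (11|13) = (13|11). Reduce: 13 ≡ 2 (mod 11). Now have -(2|11).
Factor out 2: 2 = 2. Since 11 ≡ 3 (mod 8), (2|11) = -1. Now have (1|11).
(1|11) = 1. Collecting the sign factors: 1.
The Legendre symbol is 1, so x^2 ≡ -126 (mod 919) has solution.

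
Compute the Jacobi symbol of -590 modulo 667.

(-590/667)
  = -(590/667)    [667 ≡ 3 mod 4 ⇒ (-1/667) = -1]
  = (295/667)    [667 ≡ 3 mod 8 ⇒ (2/667) = -1]
  = -(667/295)    [QR: both ≡ 3 mod 4, sign flips]
  = -(77/295)    [667 ≡ 77 mod 295]
  = -(295/77)    [QR: 77 ≡ 1 mod 4, sign kept]
  = -(64/77)    [295 ≡ 64 mod 77]
  = -(1/77)    [77 ≡ 5 mod 8 ⇒ (2/77)^6 = +1]
  = -1    [(1/77) = 1]

-1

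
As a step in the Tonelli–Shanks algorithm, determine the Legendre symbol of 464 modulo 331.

-1

(464/331)
  = (133/331)    [464 ≡ 133 mod 331]
  = (331/133)    [QR: 133 ≡ 1 mod 4, sign kept]
  = (65/133)    [331 ≡ 65 mod 133]
  = (133/65)    [QR: 65 ≡ 1 mod 4, sign kept]
  = (3/65)    [133 ≡ 3 mod 65]
  = (65/3)    [QR: 65 ≡ 1 mod 4, sign kept]
  = (2/3)    [65 ≡ 2 mod 3]
  = -(1/3)    [3 ≡ 3 mod 8 ⇒ (2/3) = -1]
  = -1    [(1/3) = 1]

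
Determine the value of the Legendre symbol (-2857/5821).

1

(-2857/5821)
  = (2964/5821)    [-2857 ≡ 2964 mod 5821]
  = (741/5821)    [5821 ≡ 5 mod 8 ⇒ (2/5821)^2 = +1]
  = (5821/741)    [QR: 741 ≡ 1 mod 4, sign kept]
  = (634/741)    [5821 ≡ 634 mod 741]
  = -(317/741)    [741 ≡ 5 mod 8 ⇒ (2/741) = -1]
  = -(741/317)    [QR: 317 ≡ 1 mod 4, sign kept]
  = -(107/317)    [741 ≡ 107 mod 317]
  = -(317/107)    [QR: 317 ≡ 1 mod 4, sign kept]
  = -(103/107)    [317 ≡ 103 mod 107]
  = (107/103)    [QR: both ≡ 3 mod 4, sign flips]
  = (4/103)    [107 ≡ 4 mod 103]
  = (1/103)    [103 ≡ 7 mod 8 ⇒ (2/103)^2 = +1]
  = 1    [(1/103) = 1]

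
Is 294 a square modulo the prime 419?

(294/419)
  = -(147/419)    [419 ≡ 3 mod 8 ⇒ (2/419) = -1]
  = (419/147)    [QR: both ≡ 3 mod 4, sign flips]
  = (125/147)    [419 ≡ 125 mod 147]
  = (147/125)    [QR: 125 ≡ 1 mod 4, sign kept]
  = (22/125)    [147 ≡ 22 mod 125]
  = -(11/125)    [125 ≡ 5 mod 8 ⇒ (2/125) = -1]
  = -(125/11)    [QR: 125 ≡ 1 mod 4, sign kept]
  = -(4/11)    [125 ≡ 4 mod 11]
  = -(1/11)    [11 ≡ 3 mod 8 ⇒ (2/11)^2 = +1]
  = -1    [(1/11) = 1]
(294/419) = -1, and 419 is prime, so 294 is not a quadratic residue mod 419.

no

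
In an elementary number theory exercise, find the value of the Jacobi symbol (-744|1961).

-1

Reduce the numerator: -744 ≡ 1217 (mod 1961), so (-744|1961) = (1217|1961).
1217 ≡ 1 (mod 4), so quadratic reciprocity gives (1217|1961) = (1961|1217). Reduce: 1961 ≡ 744 (mod 1217). Now have (744|1217).
Factor out 2: 744 = 2^3·93. Since 1217 ≡ 1 (mod 8), (2|1217) = +1, and (2|1217)^3 = +1. Now have (93|1217).
93 ≡ 1 (mod 4), so quadratic reciprocity gives (93|1217) = (1217|93). Reduce: 1217 ≡ 8 (mod 93). Now have (8|93).
Factor out 2: 8 = 2^3. Since 93 ≡ 5 (mod 8), (2|93) = -1, and (2|93)^3 = -1. Now have -(1|93).
(1|93) = 1. Collecting the sign factors: -1.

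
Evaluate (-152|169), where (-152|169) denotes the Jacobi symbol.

1

Reduce the numerator: -152 ≡ 17 (mod 169), so (-152|169) = (17|169).
17 ≡ 1 (mod 4), so quadratic reciprocity gives (17|169) = (169|17). Reduce: 169 ≡ 16 (mod 17). Now have (16|17).
Factor out 2: 16 = 2^4. Since 17 ≡ 1 (mod 8), (2|17) = +1, and (2|17)^4 = +1. Now have (1|17).
(1|17) = 1. Collecting the sign factors: 1.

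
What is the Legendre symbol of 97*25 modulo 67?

-1

By multiplicativity, (97·25|67) = (97|67)·(25|67).
First factor (97|67):
Reduce the numerator: 97 ≡ 30 (mod 67), so (97|67) = (30|67).
Factor out 2: 30 = 2·15. Since 67 ≡ 3 (mod 8), (2|67) = -1. Now have -(15|67).
Both 15 ≡ 3 and 67 ≡ 3 (mod 4), so reciprocity gives (15|67) = -(67|15). Reduce: 67 ≡ 7 (mod 15). Now have (7|15).
Both 7 ≡ 3 and 15 ≡ 3 (mod 4), so reciprocity gives (7|15) = -(15|7). Reduce: 15 ≡ 1 (mod 7). Now have -(1|7).
(1|7) = 1. Collecting the sign factors: -1.
Second factor (25|67):
25 ≡ 1 (mod 4), so quadratic reciprocity gives (25|67) = (67|25). Reduce: 67 ≡ 17 (mod 25). Now have (17|25).
17 ≡ 1 (mod 4), so quadratic reciprocity gives (17|25) = (25|17). Reduce: 25 ≡ 8 (mod 17). Now have (8|17).
Factor out 2: 8 = 2^3. Since 17 ≡ 1 (mod 8), (2|17) = +1, and (2|17)^3 = +1. Now have (1|17).
(1|17) = 1. Collecting the sign factors: 1.
Product: (-1)·(1) = -1.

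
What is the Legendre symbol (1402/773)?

1

(1402/773)
  = (629/773)    [1402 ≡ 629 mod 773]
  = (773/629)    [QR: 629 ≡ 1 mod 4, sign kept]
  = (144/629)    [773 ≡ 144 mod 629]
  = (9/629)    [629 ≡ 5 mod 8 ⇒ (2/629)^4 = +1]
  = (629/9)    [QR: 9 ≡ 1 mod 4, sign kept]
  = (8/9)    [629 ≡ 8 mod 9]
  = (1/9)    [9 ≡ 1 mod 8 ⇒ (2/9)^3 = +1]
  = 1    [(1/9) = 1]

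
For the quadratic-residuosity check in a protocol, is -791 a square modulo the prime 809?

yes

Reduce the numerator: -791 ≡ 18 (mod 809), so (-791/809) = (18/809).
Factor out 2: 18 = 2·9. Since 809 ≡ 1 (mod 8), (2/809) = +1. Now have (9/809).
9 ≡ 1 (mod 4), so quadratic reciprocity gives (9/809) = (809/9). Reduce: 809 ≡ 8 (mod 9). Now have (8/9).
Factor out 2: 8 = 2^3. Since 9 ≡ 1 (mod 8), (2/9) = +1, and (2/9)^3 = +1. Now have (1/9).
(1/9) = 1. Collecting the sign factors: 1.
(-791/809) = 1, and 809 is prime, so -791 is a quadratic residue mod 809.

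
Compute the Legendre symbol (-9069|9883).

1

Reduce the numerator: -9069 ≡ 814 (mod 9883), so (-9069|9883) = (814|9883).
Factor out 2: 814 = 2·407. Since 9883 ≡ 3 (mod 8), (2|9883) = -1. Now have -(407|9883).
Both 407 ≡ 3 and 9883 ≡ 3 (mod 4), so reciprocity gives (407|9883) = -(9883|407). Reduce: 9883 ≡ 115 (mod 407). Now have (115|407).
Both 115 ≡ 3 and 407 ≡ 3 (mod 4), so reciprocity gives (115|407) = -(407|115). Reduce: 407 ≡ 62 (mod 115). Now have -(62|115).
Factor out 2: 62 = 2·31. Since 115 ≡ 3 (mod 8), (2|115) = -1. Now have (31|115).
Both 31 ≡ 3 and 115 ≡ 3 (mod 4), so reciprocity gives (31|115) = -(115|31). Reduce: 115 ≡ 22 (mod 31). Now have -(22|31).
Factor out 2: 22 = 2·11. Since 31 ≡ 7 (mod 8), (2|31) = +1. Now have -(11|31).
Both 11 ≡ 3 and 31 ≡ 3 (mod 4), so reciprocity gives (11|31) = -(31|11). Reduce: 31 ≡ 9 (mod 11). Now have (9|11).
9 ≡ 1 (mod 4), so quadratic reciprocity gives (9|11) = (11|9). Reduce: 11 ≡ 2 (mod 9). Now have (2|9).
Factor out 2: 2 = 2. Since 9 ≡ 1 (mod 8), (2|9) = +1. Now have (1|9).
(1|9) = 1. Collecting the sign factors: 1.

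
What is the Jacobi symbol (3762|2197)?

(3762|2197)
  = (1565|2197)    [3762 ≡ 1565 mod 2197]
  = (2197|1565)    [QR: 1565 ≡ 1 mod 4, sign kept]
  = (632|1565)    [2197 ≡ 632 mod 1565]
  = -(79|1565)    [1565 ≡ 5 mod 8 ⇒ (2|1565)^3 = -1]
  = -(1565|79)    [QR: 1565 ≡ 1 mod 4, sign kept]
  = -(64|79)    [1565 ≡ 64 mod 79]
  = -(1|79)    [79 ≡ 7 mod 8 ⇒ (2|79)^6 = +1]
  = -1    [(1|79) = 1]

-1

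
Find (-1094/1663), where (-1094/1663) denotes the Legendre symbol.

Pull out -1: (-1094/1663) = (-1/1663)·(1094/1663). Since 1663 ≡ 3 (mod 4), (-1/1663) = -1. Now have -(1094/1663).
Factor out 2: 1094 = 2·547. Since 1663 ≡ 7 (mod 8), (2/1663) = +1. Now have -(547/1663).
Both 547 ≡ 3 and 1663 ≡ 3 (mod 4), so reciprocity gives (547/1663) = -(1663/547). Reduce: 1663 ≡ 22 (mod 547). Now have (22/547).
Factor out 2: 22 = 2·11. Since 547 ≡ 3 (mod 8), (2/547) = -1. Now have -(11/547).
Both 11 ≡ 3 and 547 ≡ 3 (mod 4), so reciprocity gives (11/547) = -(547/11). Reduce: 547 ≡ 8 (mod 11). Now have (8/11).
Factor out 2: 8 = 2^3. Since 11 ≡ 3 (mod 8), (2/11) = -1, and (2/11)^3 = -1. Now have -(1/11).
(1/11) = 1. Collecting the sign factors: -1.

-1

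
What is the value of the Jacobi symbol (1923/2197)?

2197 ≡ 1 (mod 4), so quadratic reciprocity gives (1923/2197) = (2197/1923). Reduce: 2197 ≡ 274 (mod 1923). Now have (274/1923).
Factor out 2: 274 = 2·137. Since 1923 ≡ 3 (mod 8), (2/1923) = -1. Now have -(137/1923).
137 ≡ 1 (mod 4), so quadratic reciprocity gives (137/1923) = (1923/137). Reduce: 1923 ≡ 5 (mod 137). Now have -(5/137).
5 ≡ 1 (mod 4), so quadratic reciprocity gives (5/137) = (137/5). Reduce: 137 ≡ 2 (mod 5). Now have -(2/5).
Factor out 2: 2 = 2. Since 5 ≡ 5 (mod 8), (2/5) = -1. Now have (1/5).
(1/5) = 1. Collecting the sign factors: 1.

1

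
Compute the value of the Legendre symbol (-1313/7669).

(-1313/7669)
  = (6356/7669)    [-1313 ≡ 6356 mod 7669]
  = (1589/7669)    [7669 ≡ 5 mod 8 ⇒ (2/7669)^2 = +1]
  = (7669/1589)    [QR: 1589 ≡ 1 mod 4, sign kept]
  = (1313/1589)    [7669 ≡ 1313 mod 1589]
  = (1589/1313)    [QR: 1313 ≡ 1 mod 4, sign kept]
  = (276/1313)    [1589 ≡ 276 mod 1313]
  = (69/1313)    [1313 ≡ 1 mod 8 ⇒ (2/1313)^2 = +1]
  = (1313/69)    [QR: 69 ≡ 1 mod 4, sign kept]
  = (2/69)    [1313 ≡ 2 mod 69]
  = -(1/69)    [69 ≡ 5 mod 8 ⇒ (2/69) = -1]
  = -1    [(1/69) = 1]

-1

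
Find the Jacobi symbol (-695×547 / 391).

By multiplicativity, (-695·547 / 391) = (-695 / 391)·(547 / 391).
First factor (-695 / 391):
Pull out -1: (-695 / 391) = (-1 / 391)·(695 / 391). Since 391 ≡ 3 (mod 4), (-1 / 391) = -1. Now have -(695 / 391).
Reduce the numerator: 695 ≡ 304 (mod 391), so (695 / 391) = (304 / 391).
Factor out 2: 304 = 2^4·19. Since 391 ≡ 7 (mod 8), (2 / 391) = +1, and (2 / 391)^4 = +1. Now have -(19 / 391).
Both 19 ≡ 3 and 391 ≡ 3 (mod 4), so reciprocity gives (19 / 391) = -(391 / 19). Reduce: 391 ≡ 11 (mod 19). Now have (11 / 19).
Both 11 ≡ 3 and 19 ≡ 3 (mod 4), so reciprocity gives (11 / 19) = -(19 / 11). Reduce: 19 ≡ 8 (mod 11). Now have -(8 / 11).
Factor out 2: 8 = 2^3. Since 11 ≡ 3 (mod 8), (2 / 11) = -1, and (2 / 11)^3 = -1. Now have (1 / 11).
(1 / 11) = 1. Collecting the sign factors: 1.
Second factor (547 / 391):
Reduce the numerator: 547 ≡ 156 (mod 391), so (547 / 391) = (156 / 391).
Factor out 2: 156 = 2^2·39. Since 391 ≡ 7 (mod 8), (2 / 391) = +1, and (2 / 391)^2 = +1. Now have (39 / 391).
Both 39 ≡ 3 and 391 ≡ 3 (mod 4), so reciprocity gives (39 / 391) = -(391 / 39). Reduce: 391 ≡ 1 (mod 39). Now have -(1 / 39).
(1 / 39) = 1. Collecting the sign factors: -1.
Product: (1)·(-1) = -1.

-1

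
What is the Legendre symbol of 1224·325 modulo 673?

-1

By multiplicativity, (1224·325/673) = (1224/673)·(325/673).
First factor (1224/673):
Reduce the numerator: 1224 ≡ 551 (mod 673), so (1224/673) = (551/673).
673 ≡ 1 (mod 4), so quadratic reciprocity gives (551/673) = (673/551). Reduce: 673 ≡ 122 (mod 551). Now have (122/551).
Factor out 2: 122 = 2·61. Since 551 ≡ 7 (mod 8), (2/551) = +1. Now have (61/551).
61 ≡ 1 (mod 4), so quadratic reciprocity gives (61/551) = (551/61). Reduce: 551 ≡ 2 (mod 61). Now have (2/61).
Factor out 2: 2 = 2. Since 61 ≡ 5 (mod 8), (2/61) = -1. Now have -(1/61).
(1/61) = 1. Collecting the sign factors: -1.
Second factor (325/673):
325 ≡ 1 (mod 4), so quadratic reciprocity gives (325/673) = (673/325). Reduce: 673 ≡ 23 (mod 325). Now have (23/325).
325 ≡ 1 (mod 4), so quadratic reciprocity gives (23/325) = (325/23). Reduce: 325 ≡ 3 (mod 23). Now have (3/23).
Both 3 ≡ 3 and 23 ≡ 3 (mod 4), so reciprocity gives (3/23) = -(23/3). Reduce: 23 ≡ 2 (mod 3). Now have -(2/3).
Factor out 2: 2 = 2. Since 3 ≡ 3 (mod 8), (2/3) = -1. Now have (1/3).
(1/3) = 1. Collecting the sign factors: 1.
Product: (-1)·(1) = -1.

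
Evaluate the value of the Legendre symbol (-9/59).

-1

(-9/59)
  = -(9/59)    [59 ≡ 3 mod 4 ⇒ (-1/59) = -1]
  = -(59/9)    [QR: 9 ≡ 1 mod 4, sign kept]
  = -(5/9)    [59 ≡ 5 mod 9]
  = -(9/5)    [QR: 5 ≡ 1 mod 4, sign kept]
  = -(4/5)    [9 ≡ 4 mod 5]
  = -(1/5)    [5 ≡ 5 mod 8 ⇒ (2/5)^2 = +1]
  = -1    [(1/5) = 1]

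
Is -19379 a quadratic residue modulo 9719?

yes

Pull out -1: (-19379/9719) = (-1/9719)·(19379/9719). Since 9719 ≡ 3 (mod 4), (-1/9719) = -1. Now have -(19379/9719).
Reduce the numerator: 19379 ≡ 9660 (mod 9719), so (19379/9719) = (9660/9719).
Factor out 2: 9660 = 2^2·2415. Since 9719 ≡ 7 (mod 8), (2/9719) = +1, and (2/9719)^2 = +1. Now have -(2415/9719).
Both 2415 ≡ 3 and 9719 ≡ 3 (mod 4), so reciprocity gives (2415/9719) = -(9719/2415). Reduce: 9719 ≡ 59 (mod 2415). Now have (59/2415).
Both 59 ≡ 3 and 2415 ≡ 3 (mod 4), so reciprocity gives (59/2415) = -(2415/59). Reduce: 2415 ≡ 55 (mod 59). Now have -(55/59).
Both 55 ≡ 3 and 59 ≡ 3 (mod 4), so reciprocity gives (55/59) = -(59/55). Reduce: 59 ≡ 4 (mod 55). Now have (4/55).
Factor out 2: 4 = 2^2. Since 55 ≡ 7 (mod 8), (2/55) = +1, and (2/55)^2 = +1. Now have (1/55).
(1/55) = 1. Collecting the sign factors: 1.
The Legendre symbol is 1, so x^2 ≡ -19379 (mod 9719) has solution.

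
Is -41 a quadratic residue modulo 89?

(-41/89)
  = (41/89)    [89 ≡ 1 mod 4 ⇒ (-1/89) = +1]
  = (89/41)    [QR: 41 ≡ 1 mod 4, sign kept]
  = (7/41)    [89 ≡ 7 mod 41]
  = (41/7)    [QR: 41 ≡ 1 mod 4, sign kept]
  = (6/7)    [41 ≡ 6 mod 7]
  = (3/7)    [7 ≡ 7 mod 8 ⇒ (2/7) = +1]
  = -(7/3)    [QR: both ≡ 3 mod 4, sign flips]
  = -(1/3)    [7 ≡ 1 mod 3]
  = -1    [(1/3) = 1]
(-41/89) = -1, and 89 is prime, so -41 is not a quadratic residue mod 89.

no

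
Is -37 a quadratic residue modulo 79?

yes

(-37|79)
  = -(37|79)    [79 ≡ 3 mod 4 ⇒ (-1|79) = -1]
  = -(79|37)    [QR: 37 ≡ 1 mod 4, sign kept]
  = -(5|37)    [79 ≡ 5 mod 37]
  = -(37|5)    [QR: 5 ≡ 1 mod 4, sign kept]
  = -(2|5)    [37 ≡ 2 mod 5]
  = (1|5)    [5 ≡ 5 mod 8 ⇒ (2|5) = -1]
  = 1    [(1|5) = 1]
The Legendre symbol is 1, so x^2 ≡ -37 (mod 79) has solution.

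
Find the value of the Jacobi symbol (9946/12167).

-1

(9946/12167)
  = (4973/12167)    [12167 ≡ 7 mod 8 ⇒ (2/12167) = +1]
  = (12167/4973)    [QR: 4973 ≡ 1 mod 4, sign kept]
  = (2221/4973)    [12167 ≡ 2221 mod 4973]
  = (4973/2221)    [QR: 2221 ≡ 1 mod 4, sign kept]
  = (531/2221)    [4973 ≡ 531 mod 2221]
  = (2221/531)    [QR: 2221 ≡ 1 mod 4, sign kept]
  = (97/531)    [2221 ≡ 97 mod 531]
  = (531/97)    [QR: 97 ≡ 1 mod 4, sign kept]
  = (46/97)    [531 ≡ 46 mod 97]
  = (23/97)    [97 ≡ 1 mod 8 ⇒ (2/97) = +1]
  = (97/23)    [QR: 97 ≡ 1 mod 4, sign kept]
  = (5/23)    [97 ≡ 5 mod 23]
  = (23/5)    [QR: 5 ≡ 1 mod 4, sign kept]
  = (3/5)    [23 ≡ 3 mod 5]
  = (5/3)    [QR: 5 ≡ 1 mod 4, sign kept]
  = (2/3)    [5 ≡ 2 mod 3]
  = -(1/3)    [3 ≡ 3 mod 8 ⇒ (2/3) = -1]
  = -1    [(1/3) = 1]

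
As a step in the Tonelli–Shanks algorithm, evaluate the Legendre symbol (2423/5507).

Both 2423 ≡ 3 and 5507 ≡ 3 (mod 4), so reciprocity gives (2423/5507) = -(5507/2423). Reduce: 5507 ≡ 661 (mod 2423). Now have -(661/2423).
661 ≡ 1 (mod 4), so quadratic reciprocity gives (661/2423) = (2423/661). Reduce: 2423 ≡ 440 (mod 661). Now have -(440/661).
Factor out 2: 440 = 2^3·55. Since 661 ≡ 5 (mod 8), (2/661) = -1, and (2/661)^3 = -1. Now have (55/661).
661 ≡ 1 (mod 4), so quadratic reciprocity gives (55/661) = (661/55). Reduce: 661 ≡ 1 (mod 55). Now have (1/55).
(1/55) = 1. Collecting the sign factors: 1.

1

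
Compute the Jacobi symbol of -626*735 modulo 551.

-1

By multiplicativity, (-626·735|551) = (-626|551)·(735|551).
First factor (-626|551):
Reduce the numerator: -626 ≡ 476 (mod 551), so (-626|551) = (476|551).
Factor out 2: 476 = 2^2·119. Since 551 ≡ 7 (mod 8), (2|551) = +1, and (2|551)^2 = +1. Now have (119|551).
Both 119 ≡ 3 and 551 ≡ 3 (mod 4), so reciprocity gives (119|551) = -(551|119). Reduce: 551 ≡ 75 (mod 119). Now have -(75|119).
Both 75 ≡ 3 and 119 ≡ 3 (mod 4), so reciprocity gives (75|119) = -(119|75). Reduce: 119 ≡ 44 (mod 75). Now have (44|75).
Factor out 2: 44 = 2^2·11. Since 75 ≡ 3 (mod 8), (2|75) = -1, and (2|75)^2 = +1. Now have (11|75).
Both 11 ≡ 3 and 75 ≡ 3 (mod 4), so reciprocity gives (11|75) = -(75|11). Reduce: 75 ≡ 9 (mod 11). Now have -(9|11).
9 ≡ 1 (mod 4), so quadratic reciprocity gives (9|11) = (11|9). Reduce: 11 ≡ 2 (mod 9). Now have -(2|9).
Factor out 2: 2 = 2. Since 9 ≡ 1 (mod 8), (2|9) = +1. Now have -(1|9).
(1|9) = 1. Collecting the sign factors: -1.
Second factor (735|551):
Reduce the numerator: 735 ≡ 184 (mod 551), so (735|551) = (184|551).
Factor out 2: 184 = 2^3·23. Since 551 ≡ 7 (mod 8), (2|551) = +1, and (2|551)^3 = +1. Now have (23|551).
Both 23 ≡ 3 and 551 ≡ 3 (mod 4), so reciprocity gives (23|551) = -(551|23). Reduce: 551 ≡ 22 (mod 23). Now have -(22|23).
Factor out 2: 22 = 2·11. Since 23 ≡ 7 (mod 8), (2|23) = +1. Now have -(11|23).
Both 11 ≡ 3 and 23 ≡ 3 (mod 4), so reciprocity gives (11|23) = -(23|11). Reduce: 23 ≡ 1 (mod 11). Now have (1|11).
(1|11) = 1. Collecting the sign factors: 1.
Product: (-1)·(1) = -1.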